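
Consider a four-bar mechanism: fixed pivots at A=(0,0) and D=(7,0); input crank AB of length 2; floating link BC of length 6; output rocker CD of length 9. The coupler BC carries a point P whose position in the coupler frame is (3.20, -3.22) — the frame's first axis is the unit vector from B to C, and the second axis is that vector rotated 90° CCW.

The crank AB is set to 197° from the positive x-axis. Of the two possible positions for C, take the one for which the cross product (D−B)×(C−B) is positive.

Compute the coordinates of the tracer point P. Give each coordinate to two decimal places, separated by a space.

A=(0,0), D=(7.00,0)
B = A + 2.00·(cos197°, sin197°) = (-1.9126, -0.5847)
|BD| = 8.9318
circle(B,6.00) ∩ circle(D,9.00): a=1.9468, h=5.6754
  candidates: C₊=(-0.3416,5.2059) cross=50.691; C₋=(0.4016,-6.1205) cross=-50.691
  mode + wants cross > 0 → take C=(-0.3416,5.2059) (cross=50.691)
ex = (C−B)/|BC| = (0.2618,0.9651); ey = (-0.9651,0.2618)
P = B + 3.20·ex + -3.22·ey = (2.0329,1.6605)

2.03 1.66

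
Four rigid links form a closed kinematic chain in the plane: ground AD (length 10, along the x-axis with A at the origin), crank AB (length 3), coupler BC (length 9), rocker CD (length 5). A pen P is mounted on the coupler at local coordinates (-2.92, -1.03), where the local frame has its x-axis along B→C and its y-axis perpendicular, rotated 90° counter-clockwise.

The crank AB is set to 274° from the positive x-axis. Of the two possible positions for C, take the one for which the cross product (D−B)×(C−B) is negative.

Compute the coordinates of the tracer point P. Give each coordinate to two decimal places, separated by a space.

A=(0,0), D=(10.00,0)
B = A + 3.00·(cos274°, sin274°) = (0.2093, -2.9927)
|BD| = 10.2379
circle(B,9.00) ∩ circle(D,5.00): a=7.8539, h=4.3951
  candidates: C₊=(6.4354,3.5062) cross=44.996; C₋=(9.0049,-4.9000) cross=-44.996
  mode - wants cross < 0 → take C=(9.0049,-4.9000) (cross=-44.996)
ex = (C−B)/|BC| = (0.9773,-0.2119); ey = (0.2119,0.9773)
P = B + -2.92·ex + -1.03·ey = (-2.8627,-3.3805)

-2.86 -3.38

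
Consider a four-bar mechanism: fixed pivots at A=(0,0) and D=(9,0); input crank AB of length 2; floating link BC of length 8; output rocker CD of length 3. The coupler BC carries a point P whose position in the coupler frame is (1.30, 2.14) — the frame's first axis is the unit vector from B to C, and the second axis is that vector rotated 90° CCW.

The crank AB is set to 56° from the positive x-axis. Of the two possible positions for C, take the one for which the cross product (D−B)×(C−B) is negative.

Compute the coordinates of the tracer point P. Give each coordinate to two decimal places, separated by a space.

3.38 2.73

A=(0,0), D=(9.00,0)
B = A + 2.00·(cos56°, sin56°) = (1.1184, 1.6581)
|BD| = 8.0541
circle(B,8.00) ∩ circle(D,3.00): a=7.4415, h=2.9368
  candidates: C₊=(9.0050,3.0000) cross=23.653; C₋=(7.7959,-2.7477) cross=-23.653
  mode - wants cross < 0 → take C=(7.7959,-2.7477) (cross=-23.653)
ex = (C−B)/|BC| = (0.8347,-0.5507); ey = (0.5507,0.8347)
P = B + 1.30·ex + 2.14·ey = (3.3820,2.7284)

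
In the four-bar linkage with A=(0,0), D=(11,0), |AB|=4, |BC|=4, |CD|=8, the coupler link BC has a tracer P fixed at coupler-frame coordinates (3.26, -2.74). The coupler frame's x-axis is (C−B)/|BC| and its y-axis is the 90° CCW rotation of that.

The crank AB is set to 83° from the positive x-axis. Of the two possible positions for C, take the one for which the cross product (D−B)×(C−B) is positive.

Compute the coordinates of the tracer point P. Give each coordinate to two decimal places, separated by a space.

A=(0,0), D=(11.00,0)
B = A + 4.00·(cos83°, sin83°) = (0.4875, 3.9702)
|BD| = 11.2372
circle(B,4.00) ∩ circle(D,8.00): a=3.4829, h=1.9671
  candidates: C₊=(4.4407,4.5800) cross=22.105; C₋=(3.0507,0.8994) cross=-22.105
  mode + wants cross > 0 → take C=(4.4407,4.5800) (cross=22.105)
ex = (C−B)/|BC| = (0.9883,0.1524); ey = (-0.1524,0.9883)
P = B + 3.26·ex + -2.74·ey = (4.1271,1.7592)

4.13 1.76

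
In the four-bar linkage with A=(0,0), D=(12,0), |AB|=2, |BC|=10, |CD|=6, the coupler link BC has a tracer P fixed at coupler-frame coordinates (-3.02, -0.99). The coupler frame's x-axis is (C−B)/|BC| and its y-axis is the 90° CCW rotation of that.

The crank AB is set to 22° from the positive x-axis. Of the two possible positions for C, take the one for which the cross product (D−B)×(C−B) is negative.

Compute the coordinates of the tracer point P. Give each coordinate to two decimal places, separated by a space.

A=(0,0), D=(12.00,0)
B = A + 2.00·(cos22°, sin22°) = (1.8544, 0.7492)
|BD| = 10.1733
circle(B,10.00) ∩ circle(D,6.00): a=8.2321, h=5.6773
  candidates: C₊=(10.4823,5.8049) cross=57.757; C₋=(9.6460,-5.5190) cross=-57.757
  mode - wants cross < 0 → take C=(9.6460,-5.5190) (cross=-57.757)
ex = (C−B)/|BC| = (0.7792,-0.6268); ey = (0.6268,0.7792)
P = B + -3.02·ex + -0.99·ey = (-1.1193,1.8708)

-1.12 1.87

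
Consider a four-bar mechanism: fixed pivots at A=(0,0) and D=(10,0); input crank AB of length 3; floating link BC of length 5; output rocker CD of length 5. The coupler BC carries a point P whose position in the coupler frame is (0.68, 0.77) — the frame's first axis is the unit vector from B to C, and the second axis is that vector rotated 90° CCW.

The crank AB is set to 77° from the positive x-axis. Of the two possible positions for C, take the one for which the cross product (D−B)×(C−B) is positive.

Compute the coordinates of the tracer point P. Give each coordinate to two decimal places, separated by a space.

A=(0,0), D=(10.00,0)
B = A + 3.00·(cos77°, sin77°) = (0.6749, 2.9231)
|BD| = 9.7726
circle(B,5.00) ∩ circle(D,5.00): a=4.8863, h=1.0603
  candidates: C₊=(5.6546,2.4733) cross=10.362; C₋=(5.0203,0.4498) cross=-10.362
  mode + wants cross > 0 → take C=(5.6546,2.4733) (cross=10.362)
ex = (C−B)/|BC| = (0.9959,-0.0900); ey = (0.0900,0.9959)
P = B + 0.68·ex + 0.77·ey = (1.4214,3.6288)

1.42 3.63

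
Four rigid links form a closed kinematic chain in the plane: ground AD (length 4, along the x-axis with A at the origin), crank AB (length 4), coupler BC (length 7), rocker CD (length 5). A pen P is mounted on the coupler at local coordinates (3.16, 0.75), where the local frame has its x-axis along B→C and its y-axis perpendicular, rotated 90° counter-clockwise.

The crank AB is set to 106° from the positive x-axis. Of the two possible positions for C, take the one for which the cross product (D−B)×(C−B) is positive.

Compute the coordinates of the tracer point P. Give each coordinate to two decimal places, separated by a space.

A=(0,0), D=(4.00,0)
B = A + 4.00·(cos106°, sin106°) = (-1.1025, 3.8450)
|BD| = 6.3891
circle(B,7.00) ∩ circle(D,5.00): a=5.0727, h=4.8236
  candidates: C₊=(5.8516,4.6445) cross=30.818; C₋=(0.0458,-3.0601) cross=-30.818
  mode + wants cross > 0 → take C=(5.8516,4.6445) (cross=30.818)
ex = (C−B)/|BC| = (0.9935,0.1142); ey = (-0.1142,0.9935)
P = B + 3.16·ex + 0.75·ey = (1.9511,4.9510)

1.95 4.95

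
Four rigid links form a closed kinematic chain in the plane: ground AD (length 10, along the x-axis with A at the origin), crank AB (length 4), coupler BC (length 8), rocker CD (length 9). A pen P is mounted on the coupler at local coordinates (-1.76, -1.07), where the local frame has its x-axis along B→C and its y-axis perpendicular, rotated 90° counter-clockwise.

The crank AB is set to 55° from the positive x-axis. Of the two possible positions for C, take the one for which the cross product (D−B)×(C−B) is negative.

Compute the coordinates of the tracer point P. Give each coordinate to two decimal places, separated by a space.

1.21 5.03

A=(0,0), D=(10.00,0)
B = A + 4.00·(cos55°, sin55°) = (2.2943, 3.2766)
|BD| = 8.3734
circle(B,8.00) ∩ circle(D,9.00): a=3.1716, h=7.3445
  candidates: C₊=(8.0870,8.7943) cross=61.498; C₋=(2.3390,-4.7233) cross=-61.498
  mode - wants cross < 0 → take C=(2.3390,-4.7233) (cross=-61.498)
ex = (C−B)/|BC| = (0.0056,-1.0000); ey = (1.0000,0.0056)
P = B + -1.76·ex + -1.07·ey = (1.2145,5.0306)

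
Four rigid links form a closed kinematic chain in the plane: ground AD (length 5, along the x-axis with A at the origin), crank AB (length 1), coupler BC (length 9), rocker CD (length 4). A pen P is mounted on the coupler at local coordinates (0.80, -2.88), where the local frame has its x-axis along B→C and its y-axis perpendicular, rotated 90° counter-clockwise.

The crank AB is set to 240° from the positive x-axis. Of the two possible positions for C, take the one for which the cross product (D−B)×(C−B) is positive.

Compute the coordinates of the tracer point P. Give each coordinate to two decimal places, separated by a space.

A=(0,0), D=(5.00,0)
B = A + 1.00·(cos240°, sin240°) = (-0.5000, -0.8660)
|BD| = 5.5678
circle(B,9.00) ∩ circle(D,4.00): a=8.6211, h=2.5841
  candidates: C₊=(7.6142,3.0275) cross=14.387; C₋=(8.4181,-2.0777) cross=-14.387
  mode + wants cross > 0 → take C=(7.6142,3.0275) (cross=14.387)
ex = (C−B)/|BC| = (0.9016,0.4326); ey = (-0.4326,0.9016)
P = B + 0.80·ex + -2.88·ey = (1.4672,-3.1165)

1.47 -3.12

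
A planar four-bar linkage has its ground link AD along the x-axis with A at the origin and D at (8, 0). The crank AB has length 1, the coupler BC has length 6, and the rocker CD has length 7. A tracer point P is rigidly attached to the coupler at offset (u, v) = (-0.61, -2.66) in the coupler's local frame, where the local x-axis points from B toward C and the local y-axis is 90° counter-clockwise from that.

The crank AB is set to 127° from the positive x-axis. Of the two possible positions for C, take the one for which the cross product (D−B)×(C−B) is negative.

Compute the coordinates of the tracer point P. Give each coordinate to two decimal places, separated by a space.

-3.19 -0.06

A=(0,0), D=(8.00,0)
B = A + 1.00·(cos127°, sin127°) = (-0.6018, 0.7986)
|BD| = 8.6388
circle(B,6.00) ∩ circle(D,7.00): a=3.5670, h=4.8246
  candidates: C₊=(3.3959,5.2728) cross=41.679; C₋=(2.5039,-4.3350) cross=-41.679
  mode - wants cross < 0 → take C=(2.5039,-4.3350) (cross=-41.679)
ex = (C−B)/|BC| = (0.5176,-0.8556); ey = (0.8556,0.5176)
P = B + -0.61·ex + -2.66·ey = (-3.1935,-0.0563)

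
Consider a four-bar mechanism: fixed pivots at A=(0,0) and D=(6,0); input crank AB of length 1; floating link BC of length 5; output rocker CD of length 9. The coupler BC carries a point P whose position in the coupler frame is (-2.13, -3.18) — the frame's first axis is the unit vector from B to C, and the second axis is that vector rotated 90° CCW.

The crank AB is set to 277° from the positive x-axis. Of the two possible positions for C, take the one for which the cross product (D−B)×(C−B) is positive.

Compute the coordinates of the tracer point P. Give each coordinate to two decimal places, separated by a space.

3.94 -1.27

A=(0,0), D=(6.00,0)
B = A + 1.00·(cos277°, sin277°) = (0.1219, -0.9925)
|BD| = 5.9613
circle(B,5.00) ∩ circle(D,9.00): a=-1.7163, h=4.6962
  candidates: C₊=(-2.3523,3.3524) cross=27.996; C₋=(-0.7885,-5.9090) cross=-27.996
  mode + wants cross > 0 → take C=(-2.3523,3.3524) (cross=27.996)
ex = (C−B)/|BC| = (-0.4948,0.8690); ey = (-0.8690,-0.4948)
P = B + -2.13·ex + -3.18·ey = (3.9392,-1.2699)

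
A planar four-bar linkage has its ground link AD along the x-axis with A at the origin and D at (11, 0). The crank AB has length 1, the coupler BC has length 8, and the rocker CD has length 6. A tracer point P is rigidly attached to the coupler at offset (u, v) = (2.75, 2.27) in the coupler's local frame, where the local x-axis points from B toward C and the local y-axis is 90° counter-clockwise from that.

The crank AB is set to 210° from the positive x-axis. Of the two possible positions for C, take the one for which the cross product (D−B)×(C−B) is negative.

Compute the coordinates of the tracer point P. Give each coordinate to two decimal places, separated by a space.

A=(0,0), D=(11.00,0)
B = A + 1.00·(cos210°, sin210°) = (-0.8660, -0.5000)
|BD| = 11.8766
circle(B,8.00) ∩ circle(D,6.00): a=7.1171, h=3.6534
  candidates: C₊=(6.0909,3.4498) cross=43.390; C₋=(6.3985,-3.8505) cross=-43.390
  mode - wants cross < 0 → take C=(6.3985,-3.8505) (cross=-43.390)
ex = (C−B)/|BC| = (0.9081,-0.4188); ey = (0.4188,0.9081)
P = B + 2.75·ex + 2.27·ey = (2.5819,0.4096)

2.58 0.41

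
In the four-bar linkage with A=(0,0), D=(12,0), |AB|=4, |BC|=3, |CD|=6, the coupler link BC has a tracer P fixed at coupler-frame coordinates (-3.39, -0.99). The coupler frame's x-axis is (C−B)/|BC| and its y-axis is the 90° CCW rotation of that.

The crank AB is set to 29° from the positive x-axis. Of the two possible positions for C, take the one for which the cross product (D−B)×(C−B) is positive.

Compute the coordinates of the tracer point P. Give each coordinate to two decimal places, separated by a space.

A=(0,0), D=(12.00,0)
B = A + 4.00·(cos29°, sin29°) = (3.4985, 1.9392)
|BD| = 8.7199
circle(B,3.00) ∩ circle(D,6.00): a=2.8118, h=1.0459
  candidates: C₊=(6.4724,2.3337) cross=9.121; C₋=(6.0072,0.2942) cross=-9.121
  mode + wants cross > 0 → take C=(6.4724,2.3337) (cross=9.121)
ex = (C−B)/|BC| = (0.9913,0.1315); ey = (-0.1315,0.9913)
P = B + -3.39·ex + -0.99·ey = (0.2681,0.5121)

0.27 0.51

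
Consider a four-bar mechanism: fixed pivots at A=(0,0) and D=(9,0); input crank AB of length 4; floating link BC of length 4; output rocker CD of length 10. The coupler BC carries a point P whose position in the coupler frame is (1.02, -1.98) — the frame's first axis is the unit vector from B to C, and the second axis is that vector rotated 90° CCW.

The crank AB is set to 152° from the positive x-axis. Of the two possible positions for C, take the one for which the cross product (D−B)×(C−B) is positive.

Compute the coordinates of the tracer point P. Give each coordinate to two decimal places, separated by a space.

-1.61 0.75

A=(0,0), D=(9.00,0)
B = A + 4.00·(cos152°, sin152°) = (-3.5318, 1.8779)
|BD| = 12.6717
circle(B,4.00) ∩ circle(D,10.00): a=3.0214, h=2.6213
  candidates: C₊=(-0.1553,4.0225) cross=33.216; C₋=(-0.9322,-1.1622) cross=-33.216
  mode + wants cross > 0 → take C=(-0.1553,4.0225) (cross=33.216)
ex = (C−B)/|BC| = (0.8441,0.5362); ey = (-0.5362,0.8441)
P = B + 1.02·ex + -1.98·ey = (-1.6092,0.7534)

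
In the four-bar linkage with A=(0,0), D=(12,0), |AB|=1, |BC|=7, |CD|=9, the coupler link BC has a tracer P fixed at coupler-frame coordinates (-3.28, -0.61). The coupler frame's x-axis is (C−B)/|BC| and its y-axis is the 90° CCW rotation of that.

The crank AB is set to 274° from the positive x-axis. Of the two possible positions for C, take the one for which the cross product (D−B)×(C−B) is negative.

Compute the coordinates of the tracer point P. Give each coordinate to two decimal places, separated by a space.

A=(0,0), D=(12.00,0)
B = A + 1.00·(cos274°, sin274°) = (0.0698, -0.9976)
|BD| = 11.9719
circle(B,7.00) ∩ circle(D,9.00): a=4.6495, h=5.2328
  candidates: C₊=(4.2670,4.6045) cross=62.647; C₋=(5.1391,-5.8248) cross=-62.647
  mode - wants cross < 0 → take C=(5.1391,-5.8248) (cross=-62.647)
ex = (C−B)/|BC| = (0.7242,-0.6896); ey = (0.6896,0.7242)
P = B + -3.28·ex + -0.61·ey = (-2.7262,0.8226)

-2.73 0.82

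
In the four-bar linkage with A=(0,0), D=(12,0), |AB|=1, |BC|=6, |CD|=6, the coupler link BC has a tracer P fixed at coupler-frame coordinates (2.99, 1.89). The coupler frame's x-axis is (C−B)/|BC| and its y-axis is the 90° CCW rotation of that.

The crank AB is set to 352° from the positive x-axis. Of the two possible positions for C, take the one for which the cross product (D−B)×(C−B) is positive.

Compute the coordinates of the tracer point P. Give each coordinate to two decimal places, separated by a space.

A=(0,0), D=(12.00,0)
B = A + 1.00·(cos352°, sin352°) = (0.9903, -0.1392)
|BD| = 11.0106
circle(B,6.00) ∩ circle(D,6.00): a=5.5053, h=2.3857
  candidates: C₊=(6.4650,2.3159) cross=26.268; C₋=(6.5253,-2.4551) cross=-26.268
  mode + wants cross > 0 → take C=(6.4650,2.3159) (cross=26.268)
ex = (C−B)/|BC| = (0.9125,0.4092); ey = (-0.4092,0.9125)
P = B + 2.99·ex + 1.89·ey = (2.9451,2.8088)

2.95 2.81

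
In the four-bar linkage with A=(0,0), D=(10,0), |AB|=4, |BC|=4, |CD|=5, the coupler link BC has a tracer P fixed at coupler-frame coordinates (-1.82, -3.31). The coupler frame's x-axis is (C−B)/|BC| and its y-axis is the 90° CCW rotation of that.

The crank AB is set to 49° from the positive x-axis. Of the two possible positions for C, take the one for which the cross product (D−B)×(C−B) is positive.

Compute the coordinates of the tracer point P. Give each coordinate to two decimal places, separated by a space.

A=(0,0), D=(10.00,0)
B = A + 4.00·(cos49°, sin49°) = (2.6242, 3.0188)
|BD| = 7.9696
circle(B,4.00) ∩ circle(D,5.00): a=3.4202, h=2.0742
  candidates: C₊=(6.5752,3.6429) cross=16.531; C₋=(5.0039,-0.1963) cross=-16.531
  mode + wants cross > 0 → take C=(6.5752,3.6429) (cross=16.531)
ex = (C−B)/|BC| = (0.9878,0.1560); ey = (-0.1560,0.9878)
P = B + -1.82·ex + -3.31·ey = (1.3430,-0.5346)

1.34 -0.53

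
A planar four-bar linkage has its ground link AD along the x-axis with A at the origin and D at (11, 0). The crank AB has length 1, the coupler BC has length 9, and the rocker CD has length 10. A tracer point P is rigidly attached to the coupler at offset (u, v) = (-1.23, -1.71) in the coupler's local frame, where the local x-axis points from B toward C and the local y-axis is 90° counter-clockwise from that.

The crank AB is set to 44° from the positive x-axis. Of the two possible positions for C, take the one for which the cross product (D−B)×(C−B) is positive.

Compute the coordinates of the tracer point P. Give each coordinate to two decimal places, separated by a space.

A=(0,0), D=(11.00,0)
B = A + 1.00·(cos44°, sin44°) = (0.7193, 0.6947)
|BD| = 10.3041
circle(B,9.00) ∩ circle(D,10.00): a=4.2301, h=7.9440
  candidates: C₊=(5.4754,8.3354) cross=81.855; C₋=(4.4043,-7.5164) cross=-81.855
  mode + wants cross > 0 → take C=(5.4754,8.3354) (cross=81.855)
ex = (C−B)/|BC| = (0.5284,0.8490); ey = (-0.8490,0.5284)
P = B + -1.23·ex + -1.71·ey = (1.5211,-1.2532)

1.52 -1.25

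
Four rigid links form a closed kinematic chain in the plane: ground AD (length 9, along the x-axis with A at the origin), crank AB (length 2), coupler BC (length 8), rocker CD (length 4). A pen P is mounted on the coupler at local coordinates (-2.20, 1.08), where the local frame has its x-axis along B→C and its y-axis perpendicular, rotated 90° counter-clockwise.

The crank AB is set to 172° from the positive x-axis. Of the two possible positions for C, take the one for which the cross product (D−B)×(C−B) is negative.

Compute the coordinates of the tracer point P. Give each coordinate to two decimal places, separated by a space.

-3.75 1.98

A=(0,0), D=(9.00,0)
B = A + 2.00·(cos172°, sin172°) = (-1.9805, 0.2783)
|BD| = 10.9841
circle(B,8.00) ∩ circle(D,4.00): a=7.6770, h=2.2502
  candidates: C₊=(5.7510,2.3333) cross=24.716; C₋=(5.6370,-2.1657) cross=-24.716
  mode - wants cross < 0 → take C=(5.6370,-2.1657) (cross=-24.716)
ex = (C−B)/|BC| = (0.9522,-0.3055); ey = (0.3055,0.9522)
P = B + -2.20·ex + 1.08·ey = (-3.7454,1.9788)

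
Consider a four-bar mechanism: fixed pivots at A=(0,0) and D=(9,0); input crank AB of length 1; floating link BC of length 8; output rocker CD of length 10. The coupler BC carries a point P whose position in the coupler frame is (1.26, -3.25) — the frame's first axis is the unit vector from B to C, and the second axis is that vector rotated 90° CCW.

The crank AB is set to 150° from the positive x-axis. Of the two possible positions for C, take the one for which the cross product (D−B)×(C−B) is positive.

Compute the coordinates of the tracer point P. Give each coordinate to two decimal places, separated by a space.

2.61 0.22

A=(0,0), D=(9.00,0)
B = A + 1.00·(cos150°, sin150°) = (-0.8660, 0.5000)
|BD| = 9.8787
circle(B,8.00) ∩ circle(D,10.00): a=3.1172, h=7.3677
  candidates: C₊=(2.6201,7.7005) cross=72.783; C₋=(1.8743,-7.0160) cross=-72.783
  mode + wants cross > 0 → take C=(2.6201,7.7005) (cross=72.783)
ex = (C−B)/|BC| = (0.4358,0.9001); ey = (-0.9001,0.4358)
P = B + 1.26·ex + -3.25·ey = (2.6082,0.2178)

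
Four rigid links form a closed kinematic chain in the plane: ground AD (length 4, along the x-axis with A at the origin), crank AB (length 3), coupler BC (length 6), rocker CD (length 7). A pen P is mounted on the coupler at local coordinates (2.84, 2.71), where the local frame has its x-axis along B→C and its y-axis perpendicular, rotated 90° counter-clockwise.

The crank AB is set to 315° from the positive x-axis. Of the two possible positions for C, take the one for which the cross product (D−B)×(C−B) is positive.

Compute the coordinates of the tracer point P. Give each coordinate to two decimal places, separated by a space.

-1.74 -2.84

A=(0,0), D=(4.00,0)
B = A + 3.00·(cos315°, sin315°) = (2.1213, -2.1213)
|BD| = 2.8336
circle(B,6.00) ∩ circle(D,7.00): a=-0.8771, h=5.9355
  candidates: C₊=(-2.9037,1.1573) cross=16.819; C₋=(5.9833,-6.7132) cross=-16.819
  mode + wants cross > 0 → take C=(-2.9037,1.1573) (cross=16.819)
ex = (C−B)/|BC| = (-0.8375,0.5464); ey = (-0.5464,-0.8375)
P = B + 2.84·ex + 2.71·ey = (-1.7380,-2.8390)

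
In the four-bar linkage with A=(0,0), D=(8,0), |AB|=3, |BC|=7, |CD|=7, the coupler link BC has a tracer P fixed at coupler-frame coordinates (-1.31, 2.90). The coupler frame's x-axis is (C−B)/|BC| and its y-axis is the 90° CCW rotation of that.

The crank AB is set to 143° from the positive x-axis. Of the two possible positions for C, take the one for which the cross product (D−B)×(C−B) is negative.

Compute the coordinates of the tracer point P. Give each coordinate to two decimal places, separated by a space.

-0.97 4.65

A=(0,0), D=(8.00,0)
B = A + 3.00·(cos143°, sin143°) = (-2.3959, 1.8054)
|BD| = 10.5515
circle(B,7.00) ∩ circle(D,7.00): a=5.2758, h=4.6007
  candidates: C₊=(3.5893,5.4356) cross=48.544; C₋=(2.0148,-3.6301) cross=-48.544
  mode - wants cross < 0 → take C=(2.0148,-3.6301) (cross=-48.544)
ex = (C−B)/|BC| = (0.6301,-0.7765); ey = (0.7765,0.6301)
P = B + -1.31·ex + 2.90·ey = (-0.9695,4.6500)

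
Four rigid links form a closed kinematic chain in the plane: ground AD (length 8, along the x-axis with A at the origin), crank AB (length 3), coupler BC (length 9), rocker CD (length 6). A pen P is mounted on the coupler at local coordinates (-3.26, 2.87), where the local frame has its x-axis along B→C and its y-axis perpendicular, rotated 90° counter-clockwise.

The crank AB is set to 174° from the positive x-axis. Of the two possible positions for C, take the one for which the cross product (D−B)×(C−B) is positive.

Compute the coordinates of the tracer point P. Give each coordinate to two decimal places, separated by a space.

-7.26 1.06

A=(0,0), D=(8.00,0)
B = A + 3.00·(cos174°, sin174°) = (-2.9836, 0.3136)
|BD| = 10.9880
circle(B,9.00) ∩ circle(D,6.00): a=7.5417, h=4.9115
  candidates: C₊=(4.6952,5.0078) cross=53.968; C₋=(4.4149,-4.8111) cross=-53.968
  mode + wants cross > 0 → take C=(4.6952,5.0078) (cross=53.968)
ex = (C−B)/|BC| = (0.8532,0.5216); ey = (-0.5216,0.8532)
P = B + -3.26·ex + 2.87·ey = (-7.2619,1.0619)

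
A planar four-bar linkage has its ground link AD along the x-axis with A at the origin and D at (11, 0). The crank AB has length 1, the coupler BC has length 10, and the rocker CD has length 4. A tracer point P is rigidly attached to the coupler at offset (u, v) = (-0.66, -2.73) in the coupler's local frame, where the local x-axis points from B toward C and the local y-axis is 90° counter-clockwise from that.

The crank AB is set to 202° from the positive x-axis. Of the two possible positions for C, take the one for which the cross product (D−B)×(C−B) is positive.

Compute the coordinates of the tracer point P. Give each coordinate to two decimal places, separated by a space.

-0.60 -3.16

A=(0,0), D=(11.00,0)
B = A + 1.00·(cos202°, sin202°) = (-0.9272, -0.3746)
|BD| = 11.9331
circle(B,10.00) ∩ circle(D,4.00): a=9.4862, h=3.1643
  candidates: C₊=(8.4550,3.0859) cross=37.760; C₋=(8.6536,-3.2395) cross=-37.760
  mode + wants cross > 0 → take C=(8.4550,3.0859) (cross=37.760)
ex = (C−B)/|BC| = (0.9382,0.3461); ey = (-0.3461,0.9382)
P = B + -0.66·ex + -2.73·ey = (-0.6017,-3.1643)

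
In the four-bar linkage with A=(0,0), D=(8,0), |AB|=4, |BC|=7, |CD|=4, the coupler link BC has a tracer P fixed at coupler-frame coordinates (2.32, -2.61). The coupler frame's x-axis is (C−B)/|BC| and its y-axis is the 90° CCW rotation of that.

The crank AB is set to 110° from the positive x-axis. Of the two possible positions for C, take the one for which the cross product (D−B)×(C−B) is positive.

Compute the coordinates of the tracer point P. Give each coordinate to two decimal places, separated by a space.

A=(0,0), D=(8.00,0)
B = A + 4.00·(cos110°, sin110°) = (-1.3681, 3.7588)
|BD| = 10.0940
circle(B,7.00) ∩ circle(D,4.00): a=6.6816, h=2.0870
  candidates: C₊=(5.6102,3.2076) cross=21.066; C₋=(4.0559,-0.6662) cross=-21.066
  mode + wants cross > 0 → take C=(5.6102,3.2076) (cross=21.066)
ex = (C−B)/|BC| = (0.9969,-0.0787); ey = (0.0787,0.9969)
P = B + 2.32·ex + -2.61·ey = (0.7392,0.9742)

0.74 0.97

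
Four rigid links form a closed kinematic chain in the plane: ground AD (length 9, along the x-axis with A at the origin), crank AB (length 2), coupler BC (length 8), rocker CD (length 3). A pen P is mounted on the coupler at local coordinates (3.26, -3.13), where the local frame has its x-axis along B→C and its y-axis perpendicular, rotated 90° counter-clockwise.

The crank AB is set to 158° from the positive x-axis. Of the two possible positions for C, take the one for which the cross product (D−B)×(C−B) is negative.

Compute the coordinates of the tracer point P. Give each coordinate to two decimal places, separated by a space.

A=(0,0), D=(9.00,0)
B = A + 2.00·(cos158°, sin158°) = (-1.8544, 0.7492)
|BD| = 10.8802
circle(B,8.00) ∩ circle(D,3.00): a=7.9676, h=0.7190
  candidates: C₊=(6.1439,0.9178) cross=7.823; C₋=(6.0448,-0.5167) cross=-7.823
  mode - wants cross < 0 → take C=(6.0448,-0.5167) (cross=-7.823)
ex = (C−B)/|BC| = (0.9874,-0.1582); ey = (0.1582,0.9874)
P = B + 3.26·ex + -3.13·ey = (0.8693,-2.8572)

0.87 -2.86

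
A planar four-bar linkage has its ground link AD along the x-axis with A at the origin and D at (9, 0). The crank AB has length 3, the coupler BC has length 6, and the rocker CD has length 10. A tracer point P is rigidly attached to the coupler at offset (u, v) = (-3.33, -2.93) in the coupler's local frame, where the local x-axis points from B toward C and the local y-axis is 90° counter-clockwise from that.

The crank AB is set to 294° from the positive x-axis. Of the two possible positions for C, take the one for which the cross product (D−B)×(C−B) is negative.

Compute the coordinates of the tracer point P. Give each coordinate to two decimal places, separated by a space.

-2.73 -0.73

A=(0,0), D=(9.00,0)
B = A + 3.00·(cos294°, sin294°) = (1.2202, -2.7406)
|BD| = 8.2484
circle(B,6.00) ∩ circle(D,10.00): a=0.2447, h=5.9950
  candidates: C₊=(-0.5409,2.9951) cross=49.449; C₋=(3.4429,-8.3138) cross=-49.449
  mode - wants cross < 0 → take C=(3.4429,-8.3138) (cross=-49.449)
ex = (C−B)/|BC| = (0.3704,-0.9289); ey = (0.9289,0.3704)
P = B + -3.33·ex + -2.93·ey = (-2.7349,-0.7330)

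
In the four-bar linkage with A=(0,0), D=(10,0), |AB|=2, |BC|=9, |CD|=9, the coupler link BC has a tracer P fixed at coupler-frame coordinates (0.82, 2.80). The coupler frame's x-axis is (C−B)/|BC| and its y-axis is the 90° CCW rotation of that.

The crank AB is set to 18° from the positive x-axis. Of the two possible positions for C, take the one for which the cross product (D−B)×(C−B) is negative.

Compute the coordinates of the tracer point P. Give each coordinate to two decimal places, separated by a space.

A=(0,0), D=(10.00,0)
B = A + 2.00·(cos18°, sin18°) = (1.9021, 0.6180)
|BD| = 8.1214
circle(B,9.00) ∩ circle(D,9.00): a=4.0607, h=8.0318
  candidates: C₊=(6.5623,8.3176) cross=65.230; C₋=(5.3398,-7.6995) cross=-65.230
  mode - wants cross < 0 → take C=(5.3398,-7.6995) (cross=-65.230)
ex = (C−B)/|BC| = (0.3820,-0.9242); ey = (0.9242,0.3820)
P = B + 0.82·ex + 2.80·ey = (4.8030,0.9297)

4.80 0.93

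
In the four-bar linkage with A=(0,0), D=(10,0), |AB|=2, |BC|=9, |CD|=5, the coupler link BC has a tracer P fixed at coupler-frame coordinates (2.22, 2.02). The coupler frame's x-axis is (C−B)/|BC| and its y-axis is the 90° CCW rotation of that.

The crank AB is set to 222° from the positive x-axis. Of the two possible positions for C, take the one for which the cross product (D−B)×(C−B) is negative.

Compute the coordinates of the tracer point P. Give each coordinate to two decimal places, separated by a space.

1.24 -0.09

A=(0,0), D=(10.00,0)
B = A + 2.00·(cos222°, sin222°) = (-1.4863, -1.3383)
|BD| = 11.5640
circle(B,9.00) ∩ circle(D,5.00): a=8.2033, h=3.7021
  candidates: C₊=(6.2335,3.2883) cross=42.811; C₋=(7.0903,-4.0662) cross=-42.811
  mode - wants cross < 0 → take C=(7.0903,-4.0662) (cross=-42.811)
ex = (C−B)/|BC| = (0.9530,-0.3031); ey = (0.3031,0.9530)
P = B + 2.22·ex + 2.02·ey = (1.2415,-0.0862)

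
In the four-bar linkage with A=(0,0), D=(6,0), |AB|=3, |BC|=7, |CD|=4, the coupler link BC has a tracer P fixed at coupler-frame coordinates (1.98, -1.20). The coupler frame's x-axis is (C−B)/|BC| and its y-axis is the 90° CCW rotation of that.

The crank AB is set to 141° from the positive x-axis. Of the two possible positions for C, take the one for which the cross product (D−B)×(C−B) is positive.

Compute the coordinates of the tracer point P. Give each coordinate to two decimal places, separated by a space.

A=(0,0), D=(6.00,0)
B = A + 3.00·(cos141°, sin141°) = (-2.3314, 1.8880)
|BD| = 8.5427
circle(B,7.00) ∩ circle(D,4.00): a=6.2028, h=3.2442
  candidates: C₊=(4.4350,3.6811) cross=27.714; C₋=(3.0010,-2.6469) cross=-27.714
  mode + wants cross > 0 → take C=(4.4350,3.6811) (cross=27.714)
ex = (C−B)/|BC| = (0.9666,0.2562); ey = (-0.2562,0.9666)
P = B + 1.98·ex + -1.20·ey = (-0.1101,1.2352)

-0.11 1.24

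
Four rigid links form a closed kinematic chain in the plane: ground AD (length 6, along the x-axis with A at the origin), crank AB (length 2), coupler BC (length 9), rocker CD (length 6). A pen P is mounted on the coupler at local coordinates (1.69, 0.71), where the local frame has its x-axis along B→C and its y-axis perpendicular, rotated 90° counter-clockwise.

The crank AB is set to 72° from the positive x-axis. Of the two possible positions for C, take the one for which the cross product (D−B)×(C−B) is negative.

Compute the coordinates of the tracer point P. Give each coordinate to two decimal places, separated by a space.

A=(0,0), D=(6.00,0)
B = A + 2.00·(cos72°, sin72°) = (0.6180, 1.9021)
|BD| = 5.7082
circle(B,9.00) ∩ circle(D,6.00): a=6.7958, h=5.9006
  candidates: C₊=(8.9917,5.2010) cross=33.682; C₋=(5.0592,-5.9258) cross=-33.682
  mode - wants cross < 0 → take C=(5.0592,-5.9258) (cross=-33.682)
ex = (C−B)/|BC| = (0.4935,-0.8698); ey = (0.8698,0.4935)
P = B + 1.69·ex + 0.71·ey = (2.0695,0.7826)

2.07 0.78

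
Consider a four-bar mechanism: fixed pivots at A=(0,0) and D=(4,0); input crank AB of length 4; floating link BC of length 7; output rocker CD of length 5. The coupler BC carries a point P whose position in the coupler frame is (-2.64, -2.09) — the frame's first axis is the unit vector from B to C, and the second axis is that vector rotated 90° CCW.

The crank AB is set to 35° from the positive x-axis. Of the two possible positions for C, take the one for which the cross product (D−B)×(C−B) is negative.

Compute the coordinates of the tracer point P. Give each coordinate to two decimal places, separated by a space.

1.69 5.27

A=(0,0), D=(4.00,0)
B = A + 4.00·(cos35°, sin35°) = (3.2766, 2.2943)
|BD| = 2.4056
circle(B,7.00) ∩ circle(D,5.00): a=6.1911, h=3.2666
  candidates: C₊=(8.2537,-2.6280) cross=7.858; C₋=(2.0229,-4.5925) cross=-7.858
  mode - wants cross < 0 → take C=(2.0229,-4.5925) (cross=-7.858)
ex = (C−B)/|BC| = (-0.1791,-0.9838); ey = (0.9838,-0.1791)
P = B + -2.64·ex + -2.09·ey = (1.6932,5.2659)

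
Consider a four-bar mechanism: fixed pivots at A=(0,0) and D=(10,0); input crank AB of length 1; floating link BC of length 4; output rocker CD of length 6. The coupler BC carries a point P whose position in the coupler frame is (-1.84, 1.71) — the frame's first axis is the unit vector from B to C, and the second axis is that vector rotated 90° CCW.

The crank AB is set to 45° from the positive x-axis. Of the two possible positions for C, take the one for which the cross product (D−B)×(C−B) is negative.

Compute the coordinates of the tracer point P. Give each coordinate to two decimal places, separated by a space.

-0.01 3.12

A=(0,0), D=(10.00,0)
B = A + 1.00·(cos45°, sin45°) = (0.7071, 0.7071)
|BD| = 9.3198
circle(B,4.00) ∩ circle(D,6.00): a=3.5869, h=1.7704
  candidates: C₊=(4.4180,2.2002) cross=16.499; C₋=(4.1493,-1.3303) cross=-16.499
  mode - wants cross < 0 → take C=(4.1493,-1.3303) (cross=-16.499)
ex = (C−B)/|BC| = (0.8606,-0.5094); ey = (0.5094,0.8606)
P = B + -1.84·ex + 1.71·ey = (-0.0053,3.1159)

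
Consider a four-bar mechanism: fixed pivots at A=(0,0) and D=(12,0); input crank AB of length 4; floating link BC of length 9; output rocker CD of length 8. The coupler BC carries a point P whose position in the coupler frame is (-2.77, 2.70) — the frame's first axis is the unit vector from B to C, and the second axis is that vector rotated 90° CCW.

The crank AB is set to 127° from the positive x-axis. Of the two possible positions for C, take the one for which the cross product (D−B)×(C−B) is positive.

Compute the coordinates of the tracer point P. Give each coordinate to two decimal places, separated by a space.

-5.79 5.06

A=(0,0), D=(12.00,0)
B = A + 4.00·(cos127°, sin127°) = (-2.4073, 3.1945)
|BD| = 14.7572
circle(B,9.00) ∩ circle(D,8.00): a=7.9546, h=4.2101
  candidates: C₊=(6.2701,5.5828) cross=62.129; C₋=(4.4473,-2.6377) cross=-62.129
  mode + wants cross > 0 → take C=(6.2701,5.5828) (cross=62.129)
ex = (C−B)/|BC| = (0.9641,0.2654); ey = (-0.2654,0.9641)
P = B + -2.77·ex + 2.70·ey = (-5.7944,5.0627)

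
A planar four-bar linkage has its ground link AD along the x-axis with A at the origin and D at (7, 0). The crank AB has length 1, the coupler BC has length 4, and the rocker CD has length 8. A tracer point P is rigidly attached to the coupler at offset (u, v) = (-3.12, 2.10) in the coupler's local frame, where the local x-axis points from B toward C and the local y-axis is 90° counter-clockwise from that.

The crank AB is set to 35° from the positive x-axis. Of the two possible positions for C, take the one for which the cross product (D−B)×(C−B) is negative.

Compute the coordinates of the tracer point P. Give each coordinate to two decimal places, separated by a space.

A=(0,0), D=(7.00,0)
B = A + 1.00·(cos35°, sin35°) = (0.8192, 0.5736)
|BD| = 6.2074
circle(B,4.00) ∩ circle(D,8.00): a=-0.7626, h=3.9266
  candidates: C₊=(0.4226,4.5539) cross=24.374; C₋=(-0.3031,-3.2658) cross=-24.374
  mode - wants cross < 0 → take C=(-0.3031,-3.2658) (cross=-24.374)
ex = (C−B)/|BC| = (-0.2806,-0.9598); ey = (0.9598,-0.2806)
P = B + -3.12·ex + 2.10·ey = (3.7101,2.9791)

3.71 2.98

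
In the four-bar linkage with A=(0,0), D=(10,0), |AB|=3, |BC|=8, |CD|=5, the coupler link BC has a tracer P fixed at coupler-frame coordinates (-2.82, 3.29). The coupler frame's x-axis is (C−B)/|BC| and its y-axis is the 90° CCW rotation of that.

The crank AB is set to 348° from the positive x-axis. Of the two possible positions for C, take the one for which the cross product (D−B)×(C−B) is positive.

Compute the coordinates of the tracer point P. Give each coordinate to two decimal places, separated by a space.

A=(0,0), D=(10.00,0)
B = A + 3.00·(cos348°, sin348°) = (2.9344, -0.6237)
|BD| = 7.0930
circle(B,8.00) ∩ circle(D,5.00): a=6.2957, h=4.9360
  candidates: C₊=(8.7717,4.8468) cross=35.011; C₋=(9.6398,-4.9870) cross=-35.011
  mode + wants cross > 0 → take C=(8.7717,4.8468) (cross=35.011)
ex = (C−B)/|BC| = (0.7297,0.6838); ey = (-0.6838,0.7297)
P = B + -2.82·ex + 3.29·ey = (-1.3729,-0.1515)

-1.37 -0.15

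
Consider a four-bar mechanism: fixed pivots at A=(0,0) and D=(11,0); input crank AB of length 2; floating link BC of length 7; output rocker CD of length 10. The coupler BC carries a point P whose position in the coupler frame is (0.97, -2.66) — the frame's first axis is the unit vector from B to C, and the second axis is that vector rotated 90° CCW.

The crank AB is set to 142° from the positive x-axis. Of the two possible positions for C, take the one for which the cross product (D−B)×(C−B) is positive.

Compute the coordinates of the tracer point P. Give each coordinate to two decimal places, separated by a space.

A=(0,0), D=(11.00,0)
B = A + 2.00·(cos142°, sin142°) = (-1.5760, 1.2313)
|BD| = 12.6362
circle(B,7.00) ∩ circle(D,10.00): a=4.3001, h=5.5235
  candidates: C₊=(3.2418,6.3096) cross=69.796; C₋=(2.1653,-4.6849) cross=-69.796
  mode + wants cross > 0 → take C=(3.2418,6.3096) (cross=69.796)
ex = (C−B)/|BC| = (0.6883,0.7255); ey = (-0.7255,0.6883)
P = B + 0.97·ex + -2.66·ey = (1.0213,0.1042)

1.02 0.10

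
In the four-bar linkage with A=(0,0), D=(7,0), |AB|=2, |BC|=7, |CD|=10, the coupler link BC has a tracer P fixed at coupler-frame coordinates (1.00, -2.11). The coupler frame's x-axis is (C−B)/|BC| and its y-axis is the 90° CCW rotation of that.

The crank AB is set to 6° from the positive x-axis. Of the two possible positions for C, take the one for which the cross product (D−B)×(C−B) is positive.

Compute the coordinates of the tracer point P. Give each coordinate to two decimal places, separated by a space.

A=(0,0), D=(7.00,0)
B = A + 2.00·(cos6°, sin6°) = (1.9890, 0.2091)
|BD| = 5.0153
circle(B,7.00) ∩ circle(D,10.00): a=-2.5768, h=6.5085
  candidates: C₊=(-0.3142,6.8193) cross=32.642; C₋=(-0.8568,-6.1864) cross=-32.642
  mode + wants cross > 0 → take C=(-0.3142,6.8193) (cross=32.642)
ex = (C−B)/|BC| = (-0.3290,0.9443); ey = (-0.9443,-0.3290)
P = B + 1.00·ex + -2.11·ey = (3.6525,1.8476)

3.65 1.85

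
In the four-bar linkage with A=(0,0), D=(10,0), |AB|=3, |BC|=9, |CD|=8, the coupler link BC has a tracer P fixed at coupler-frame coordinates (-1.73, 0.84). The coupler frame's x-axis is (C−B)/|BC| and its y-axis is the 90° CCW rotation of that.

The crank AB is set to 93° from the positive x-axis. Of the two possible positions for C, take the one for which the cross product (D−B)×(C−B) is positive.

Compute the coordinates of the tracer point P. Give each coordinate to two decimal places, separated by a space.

A=(0,0), D=(10.00,0)
B = A + 3.00·(cos93°, sin93°) = (-0.1570, 2.9959)
|BD| = 10.5896
circle(B,9.00) ∩ circle(D,8.00): a=6.0975, h=6.6197
  candidates: C₊=(7.5641,7.6201) cross=70.100; C₋=(3.8186,-5.0784) cross=-70.100
  mode + wants cross > 0 → take C=(7.5641,7.6201) (cross=70.100)
ex = (C−B)/|BC| = (0.8579,0.5138); ey = (-0.5138,0.8579)
P = B + -1.73·ex + 0.84·ey = (-2.0728,2.8276)

-2.07 2.83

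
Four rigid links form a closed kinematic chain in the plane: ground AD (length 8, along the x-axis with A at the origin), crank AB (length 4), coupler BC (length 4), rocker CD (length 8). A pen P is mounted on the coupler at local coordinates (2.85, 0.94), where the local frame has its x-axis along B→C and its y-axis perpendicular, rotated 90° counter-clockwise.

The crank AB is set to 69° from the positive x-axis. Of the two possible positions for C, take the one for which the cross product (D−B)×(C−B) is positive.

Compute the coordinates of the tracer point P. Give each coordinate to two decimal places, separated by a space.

2.46 6.55

A=(0,0), D=(8.00,0)
B = A + 4.00·(cos69°, sin69°) = (1.4335, 3.7343)
|BD| = 7.5541
circle(B,4.00) ∩ circle(D,8.00): a=0.6000, h=3.9547
  candidates: C₊=(3.9100,6.8755) cross=29.875; C₋=(-0.0000,0.0000) cross=-29.875
  mode + wants cross > 0 → take C=(3.9100,6.8755) (cross=29.875)
ex = (C−B)/|BC| = (0.6191,0.7853); ey = (-0.7853,0.6191)
P = B + 2.85·ex + 0.94·ey = (2.4598,6.5544)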